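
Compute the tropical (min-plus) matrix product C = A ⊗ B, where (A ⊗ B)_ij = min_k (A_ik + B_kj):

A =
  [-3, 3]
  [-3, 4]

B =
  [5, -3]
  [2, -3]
A ⊗ B =
  [2, -6]
  [2, -6]

Apply the min-plus product entry-by-entry:
  C[0][0] = min over k of (A[0][0] + B[0][0] = -3 + 5 = 2, A[0][1] + B[1][0] = 3 + 2 = 5) = 2 (attained at k = 0)
  C[0][1] = min over k of (A[0][0] + B[0][1] = -3 + -3 = -6, A[0][1] + B[1][1] = 3 + -3 = 0) = -6 (attained at k = 0)
  C[1][0] = min over k of (A[1][0] + B[0][0] = -3 + 5 = 2, A[1][1] + B[1][0] = 4 + 2 = 6) = 2 (attained at k = 0)
  C[1][1] = min over k of (A[1][0] + B[0][1] = -3 + -3 = -6, A[1][1] + B[1][1] = 4 + -3 = 1) = -6 (attained at k = 0)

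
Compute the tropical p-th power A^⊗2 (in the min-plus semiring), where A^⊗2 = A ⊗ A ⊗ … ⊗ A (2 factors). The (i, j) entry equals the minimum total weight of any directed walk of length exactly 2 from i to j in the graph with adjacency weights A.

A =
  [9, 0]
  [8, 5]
A^⊗2 =
  [8, 5]
  [13, 8]

Each entry (A^⊗2)_ij equals the minimum over all length-2 walks i = v_0 → v_1 → … → v_2 = j of Σ_t A[v_t][v_{t+1}]. For example, for (i, j) = (0, 1) we minimise over 2 possible intermediate vertex sequences; the minimum is 5, attained along the walk 0 → 1 → 1.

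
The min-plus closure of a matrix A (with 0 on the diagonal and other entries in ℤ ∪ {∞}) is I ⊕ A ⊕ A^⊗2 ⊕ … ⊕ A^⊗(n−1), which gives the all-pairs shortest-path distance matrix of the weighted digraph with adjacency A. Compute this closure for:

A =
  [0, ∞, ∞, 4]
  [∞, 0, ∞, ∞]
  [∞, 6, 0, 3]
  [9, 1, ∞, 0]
Closure =
  [0, 5, ∞, 4]
  [∞, 0, ∞, ∞]
  [12, 4, 0, 3]
  [9, 1, ∞, 0]

This is the Floyd-Warshall all-pairs shortest-path computation. For each intermediate vertex k = 0, 1, …, 3, update dist[i][j] ← min(dist[i][j], dist[i][k] + dist[k][j]). The final matrix gives, for each (i, j), the minimum total weight of any directed path from i to j (possibly empty when i = j).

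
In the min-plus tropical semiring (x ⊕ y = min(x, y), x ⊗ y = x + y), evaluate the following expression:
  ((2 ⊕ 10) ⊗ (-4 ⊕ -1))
((2 ⊕ 10) ⊗ (-4 ⊕ -1)) = -2

Expand innermost to outermost. Recall ⊕ takes the minimum of its arguments and ⊗ takes their sum. Working out the expression ((2 ⊕ 10) ⊗ (-4 ⊕ -1)) gives -2.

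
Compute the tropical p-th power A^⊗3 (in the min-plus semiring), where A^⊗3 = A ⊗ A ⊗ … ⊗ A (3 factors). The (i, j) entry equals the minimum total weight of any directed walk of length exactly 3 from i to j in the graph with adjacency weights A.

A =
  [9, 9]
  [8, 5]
A^⊗3 =
  [22, 19]
  [18, 15]

Each entry (A^⊗3)_ij equals the minimum over all length-3 walks i = v_0 → v_1 → … → v_3 = j of Σ_t A[v_t][v_{t+1}]. For example, for (i, j) = (0, 1) we minimise over 4 possible intermediate vertex sequences; the minimum is 19, attained along the walk 0 → 1 → 1 → 1.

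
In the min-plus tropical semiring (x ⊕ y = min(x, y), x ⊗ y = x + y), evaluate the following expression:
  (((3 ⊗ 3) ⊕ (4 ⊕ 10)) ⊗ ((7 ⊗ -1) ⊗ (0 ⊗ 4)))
(((3 ⊗ 3) ⊕ (4 ⊕ 10)) ⊗ ((7 ⊗ -1) ⊗ (0 ⊗ 4))) = 14

Expand innermost to outermost. Recall ⊕ takes the minimum of its arguments and ⊗ takes their sum. Working out the expression (((3 ⊗ 3) ⊕ (4 ⊕ 10)) ⊗ ((7 ⊗ -1) ⊗ (0 ⊗ 4))) gives 14.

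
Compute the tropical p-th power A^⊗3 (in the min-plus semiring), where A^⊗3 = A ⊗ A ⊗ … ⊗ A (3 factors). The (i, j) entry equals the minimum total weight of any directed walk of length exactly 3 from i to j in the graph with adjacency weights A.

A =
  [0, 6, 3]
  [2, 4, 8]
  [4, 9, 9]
A^⊗3 =
  [0, 6, 3]
  [2, 8, 5]
  [4, 10, 7]

Each entry (A^⊗3)_ij equals the minimum over all length-3 walks i = v_0 → v_1 → … → v_3 = j of Σ_t A[v_t][v_{t+1}]. For example, for (i, j) = (0, 2) we minimise over 9 possible intermediate vertex sequences; the minimum is 3, attained along the walk 0 → 0 → 0 → 2.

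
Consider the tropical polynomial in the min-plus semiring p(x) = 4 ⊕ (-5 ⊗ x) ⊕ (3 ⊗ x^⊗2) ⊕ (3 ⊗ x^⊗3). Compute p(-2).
p(-2) = -7

A tropical monomial a ⊗ x^⊗i evaluates to a + i · x. Evaluating each term at x = -2:
  Term 0 contributes 4 + 0 · -2 = 4
  Term 1 contributes -5 + 1 · -2 = -7
  Term 2 contributes 3 + 2 · -2 = -1
  Term 3 contributes 3 + 3 · -2 = -3
p(-2) = ⊕ of these = min[4, -7, -1, -3] = -7.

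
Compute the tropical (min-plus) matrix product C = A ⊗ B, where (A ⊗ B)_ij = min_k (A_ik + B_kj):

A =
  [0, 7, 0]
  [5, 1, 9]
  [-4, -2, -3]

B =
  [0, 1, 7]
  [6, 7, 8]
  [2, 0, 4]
A ⊗ B =
  [0, 0, 4]
  [5, 6, 9]
  [-4, -3, 1]

Apply the min-plus product entry-by-entry:
  C[0][0] = min over k of (A[0][0] + B[0][0] = 0 + 0 = 0, A[0][1] + B[1][0] = 7 + 6 = 13, A[0][2] + B[2][0] = 0 + 2 = 2) = 0 (attained at k = 0)
  C[0][1] = min over k of (A[0][0] + B[0][1] = 0 + 1 = 1, A[0][1] + B[1][1] = 7 + 7 = 14, A[0][2] + B[2][1] = 0 + 0 = 0) = 0 (attained at k = 2)
  C[0][2] = min over k of (A[0][0] + B[0][2] = 0 + 7 = 7, A[0][1] + B[1][2] = 7 + 8 = 15, A[0][2] + B[2][2] = 0 + 4 = 4) = 4 (attained at k = 2)
  C[1][0] = min over k of (A[1][0] + B[0][0] = 5 + 0 = 5, A[1][1] + B[1][0] = 1 + 6 = 7, A[1][2] + B[2][0] = 9 + 2 = 11) = 5 (attained at k = 0)
  C[1][1] = min over k of (A[1][0] + B[0][1] = 5 + 1 = 6, A[1][1] + B[1][1] = 1 + 7 = 8, A[1][2] + B[2][1] = 9 + 0 = 9) = 6 (attained at k = 0)
  C[1][2] = min over k of (A[1][0] + B[0][2] = 5 + 7 = 12, A[1][1] + B[1][2] = 1 + 8 = 9, A[1][2] + B[2][2] = 9 + 4 = 13) = 9 (attained at k = 1)
  C[2][0] = min over k of (A[2][0] + B[0][0] = -4 + 0 = -4, A[2][1] + B[1][0] = -2 + 6 = 4, A[2][2] + B[2][0] = -3 + 2 = -1) = -4 (attained at k = 0)
  C[2][1] = min over k of (A[2][0] + B[0][1] = -4 + 1 = -3, A[2][1] + B[1][1] = -2 + 7 = 5, A[2][2] + B[2][1] = -3 + 0 = -3) = -3 (attained at k = 0)
  C[2][2] = min over k of (A[2][0] + B[0][2] = -4 + 7 = 3, A[2][1] + B[1][2] = -2 + 8 = 6, A[2][2] + B[2][2] = -3 + 4 = 1) = 1 (attained at k = 2)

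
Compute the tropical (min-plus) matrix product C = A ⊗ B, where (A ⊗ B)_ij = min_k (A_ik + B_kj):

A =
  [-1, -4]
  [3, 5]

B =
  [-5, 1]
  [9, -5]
A ⊗ B =
  [-6, -9]
  [-2, 0]

Apply the min-plus product entry-by-entry:
  C[0][0] = min over k of (A[0][0] + B[0][0] = -1 + -5 = -6, A[0][1] + B[1][0] = -4 + 9 = 5) = -6 (attained at k = 0)
  C[0][1] = min over k of (A[0][0] + B[0][1] = -1 + 1 = 0, A[0][1] + B[1][1] = -4 + -5 = -9) = -9 (attained at k = 1)
  C[1][0] = min over k of (A[1][0] + B[0][0] = 3 + -5 = -2, A[1][1] + B[1][0] = 5 + 9 = 14) = -2 (attained at k = 0)
  C[1][1] = min over k of (A[1][0] + B[0][1] = 3 + 1 = 4, A[1][1] + B[1][1] = 5 + -5 = 0) = 0 (attained at k = 1)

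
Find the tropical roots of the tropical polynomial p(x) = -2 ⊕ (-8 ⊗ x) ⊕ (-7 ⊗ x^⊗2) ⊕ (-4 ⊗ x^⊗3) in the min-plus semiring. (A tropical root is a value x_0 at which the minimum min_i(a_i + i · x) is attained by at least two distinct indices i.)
Roots: {-3, -1, 6}

Each tropical root is a break point of the lower envelope of the lines y = a_i + i · x (there are 4 lines, with slopes 0, 1, ..., 3). Only the lines that attain the minimum somewhere contribute to roots; other lines are dominated. Here the surviving (envelope) indices are i = 3, i = 2, i = 1, i = 0.
Intersections between consecutive envelope lines give the roots: for adjacent envelope indices i < j the intersection is x = (a_i − a_j) / (j − i). Reading off the sorted break points: {-3, -1, 6}.
Verification: at each break x_0, at least two indices attain the minimum of min_i(a_i + i · x_0).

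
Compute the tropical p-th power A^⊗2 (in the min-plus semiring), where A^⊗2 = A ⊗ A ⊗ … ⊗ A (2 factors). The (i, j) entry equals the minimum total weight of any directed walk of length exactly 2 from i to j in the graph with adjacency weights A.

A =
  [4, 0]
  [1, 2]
A^⊗2 =
  [1, 2]
  [3, 1]

Each entry (A^⊗2)_ij equals the minimum over all length-2 walks i = v_0 → v_1 → … → v_2 = j of Σ_t A[v_t][v_{t+1}]. For example, for (i, j) = (0, 1) we minimise over 2 possible intermediate vertex sequences; the minimum is 2, attained along the walk 0 → 1 → 1.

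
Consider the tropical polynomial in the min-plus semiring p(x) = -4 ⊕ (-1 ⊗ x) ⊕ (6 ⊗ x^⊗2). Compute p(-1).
p(-1) = -4

A tropical monomial a ⊗ x^⊗i evaluates to a + i · x. Evaluating each term at x = -1:
  Term 0 contributes -4 + 0 · -1 = -4
  Term 1 contributes -1 + 1 · -1 = -2
  Term 2 contributes 6 + 2 · -1 = 4
p(-1) = ⊕ of these = min[-4, -2, 4] = -4.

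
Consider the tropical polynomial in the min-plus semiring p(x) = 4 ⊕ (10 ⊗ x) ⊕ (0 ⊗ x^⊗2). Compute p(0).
p(0) = 0

A tropical monomial a ⊗ x^⊗i evaluates to a + i · x. Evaluating each term at x = 0:
  Term 0 contributes 4 + 0 · 0 = 4
  Term 1 contributes 10 + 1 · 0 = 10
  Term 2 contributes 0 + 2 · 0 = 0
p(0) = ⊕ of these = min[4, 10, 0] = 0.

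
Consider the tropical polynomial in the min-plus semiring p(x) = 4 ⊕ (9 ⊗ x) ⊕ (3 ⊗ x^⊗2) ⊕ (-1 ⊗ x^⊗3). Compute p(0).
p(0) = -1

A tropical monomial a ⊗ x^⊗i evaluates to a + i · x. Evaluating each term at x = 0:
  Term 0 contributes 4 + 0 · 0 = 4
  Term 1 contributes 9 + 1 · 0 = 9
  Term 2 contributes 3 + 2 · 0 = 3
  Term 3 contributes -1 + 3 · 0 = -1
p(0) = ⊕ of these = min[4, 9, 3, -1] = -1.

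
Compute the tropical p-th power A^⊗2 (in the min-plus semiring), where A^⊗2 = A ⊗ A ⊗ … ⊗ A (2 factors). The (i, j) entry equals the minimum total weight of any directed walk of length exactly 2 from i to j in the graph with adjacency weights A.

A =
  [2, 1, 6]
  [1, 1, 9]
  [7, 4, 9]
A^⊗2 =
  [2, 2, 8]
  [2, 2, 7]
  [5, 5, 13]

Each entry (A^⊗2)_ij equals the minimum over all length-2 walks i = v_0 → v_1 → … → v_2 = j of Σ_t A[v_t][v_{t+1}]. For example, for (i, j) = (0, 2) we minimise over 3 possible intermediate vertex sequences; the minimum is 8, attained along the walk 0 → 0 → 2.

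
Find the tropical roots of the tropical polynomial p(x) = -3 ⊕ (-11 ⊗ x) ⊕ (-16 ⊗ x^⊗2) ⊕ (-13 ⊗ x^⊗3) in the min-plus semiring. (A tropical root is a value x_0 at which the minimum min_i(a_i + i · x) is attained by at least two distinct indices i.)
Roots: {-3, 5, 8}

Each tropical root is a break point of the lower envelope of the lines y = a_i + i · x (there are 4 lines, with slopes 0, 1, ..., 3). Only the lines that attain the minimum somewhere contribute to roots; other lines are dominated. Here the surviving (envelope) indices are i = 3, i = 2, i = 1, i = 0.
Intersections between consecutive envelope lines give the roots: for adjacent envelope indices i < j the intersection is x = (a_i − a_j) / (j − i). Reading off the sorted break points: {-3, 5, 8}.
Verification: at each break x_0, at least two indices attain the minimum of min_i(a_i + i · x_0).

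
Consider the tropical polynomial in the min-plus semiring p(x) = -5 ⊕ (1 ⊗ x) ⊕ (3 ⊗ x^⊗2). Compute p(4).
p(4) = -5

A tropical monomial a ⊗ x^⊗i evaluates to a + i · x. Evaluating each term at x = 4:
  Term 0 contributes -5 + 0 · 4 = -5
  Term 1 contributes 1 + 1 · 4 = 5
  Term 2 contributes 3 + 2 · 4 = 11
p(4) = ⊕ of these = min[-5, 5, 11] = -5.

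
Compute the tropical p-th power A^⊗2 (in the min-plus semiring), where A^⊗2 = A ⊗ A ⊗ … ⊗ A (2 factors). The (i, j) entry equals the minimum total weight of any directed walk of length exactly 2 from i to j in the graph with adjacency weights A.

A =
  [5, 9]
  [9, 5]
A^⊗2 =
  [10, 14]
  [14, 10]

Each entry (A^⊗2)_ij equals the minimum over all length-2 walks i = v_0 → v_1 → … → v_2 = j of Σ_t A[v_t][v_{t+1}]. For example, for (i, j) = (0, 1) we minimise over 2 possible intermediate vertex sequences; the minimum is 14, attained along the walk 0 → 0 → 1.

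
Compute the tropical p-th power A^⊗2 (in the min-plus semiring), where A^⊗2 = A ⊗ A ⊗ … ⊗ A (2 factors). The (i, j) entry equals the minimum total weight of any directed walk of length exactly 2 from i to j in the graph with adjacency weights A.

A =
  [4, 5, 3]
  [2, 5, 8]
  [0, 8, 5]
A^⊗2 =
  [3, 9, 7]
  [6, 7, 5]
  [4, 5, 3]

Each entry (A^⊗2)_ij equals the minimum over all length-2 walks i = v_0 → v_1 → … → v_2 = j of Σ_t A[v_t][v_{t+1}]. For example, for (i, j) = (0, 2) we minimise over 3 possible intermediate vertex sequences; the minimum is 7, attained along the walk 0 → 0 → 2.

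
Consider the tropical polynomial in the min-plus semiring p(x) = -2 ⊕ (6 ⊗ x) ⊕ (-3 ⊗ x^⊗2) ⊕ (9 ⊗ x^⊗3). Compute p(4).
p(4) = -2

A tropical monomial a ⊗ x^⊗i evaluates to a + i · x. Evaluating each term at x = 4:
  Term 0 contributes -2 + 0 · 4 = -2
  Term 1 contributes 6 + 1 · 4 = 10
  Term 2 contributes -3 + 2 · 4 = 5
  Term 3 contributes 9 + 3 · 4 = 21
p(4) = ⊕ of these = min[-2, 10, 5, 21] = -2.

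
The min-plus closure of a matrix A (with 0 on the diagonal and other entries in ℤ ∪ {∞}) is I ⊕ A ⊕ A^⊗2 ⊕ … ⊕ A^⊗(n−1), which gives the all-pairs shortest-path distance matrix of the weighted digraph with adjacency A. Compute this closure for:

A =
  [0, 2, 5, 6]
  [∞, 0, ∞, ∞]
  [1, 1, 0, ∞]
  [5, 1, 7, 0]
Closure =
  [0, 2, 5, 6]
  [∞, 0, ∞, ∞]
  [1, 1, 0, 7]
  [5, 1, 7, 0]

This is the Floyd-Warshall all-pairs shortest-path computation. For each intermediate vertex k = 0, 1, …, 3, update dist[i][j] ← min(dist[i][j], dist[i][k] + dist[k][j]). The final matrix gives, for each (i, j), the minimum total weight of any directed path from i to j (possibly empty when i = j).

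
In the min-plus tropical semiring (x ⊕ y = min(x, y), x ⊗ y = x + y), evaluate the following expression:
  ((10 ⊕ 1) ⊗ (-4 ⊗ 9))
((10 ⊕ 1) ⊗ (-4 ⊗ 9)) = 6

Expand innermost to outermost. Recall ⊕ takes the minimum of its arguments and ⊗ takes their sum. Working out the expression ((10 ⊕ 1) ⊗ (-4 ⊗ 9)) gives 6.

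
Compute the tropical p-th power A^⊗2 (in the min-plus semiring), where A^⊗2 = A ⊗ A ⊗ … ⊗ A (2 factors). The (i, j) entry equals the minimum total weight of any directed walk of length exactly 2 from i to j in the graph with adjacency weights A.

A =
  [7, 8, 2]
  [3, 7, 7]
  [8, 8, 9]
A^⊗2 =
  [10, 10, 9]
  [10, 11, 5]
  [11, 15, 10]

Each entry (A^⊗2)_ij equals the minimum over all length-2 walks i = v_0 → v_1 → … → v_2 = j of Σ_t A[v_t][v_{t+1}]. For example, for (i, j) = (0, 2) we minimise over 3 possible intermediate vertex sequences; the minimum is 9, attained along the walk 0 → 0 → 2.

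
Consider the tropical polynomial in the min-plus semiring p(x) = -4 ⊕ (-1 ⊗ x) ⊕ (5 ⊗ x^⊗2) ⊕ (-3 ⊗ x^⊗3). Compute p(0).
p(0) = -4

A tropical monomial a ⊗ x^⊗i evaluates to a + i · x. Evaluating each term at x = 0:
  Term 0 contributes -4 + 0 · 0 = -4
  Term 1 contributes -1 + 1 · 0 = -1
  Term 2 contributes 5 + 2 · 0 = 5
  Term 3 contributes -3 + 3 · 0 = -3
p(0) = ⊕ of these = min[-4, -1, 5, -3] = -4.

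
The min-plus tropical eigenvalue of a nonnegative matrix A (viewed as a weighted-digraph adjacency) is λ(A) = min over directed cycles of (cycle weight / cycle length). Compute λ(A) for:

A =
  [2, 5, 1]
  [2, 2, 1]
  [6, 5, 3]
λ(A) = 2

Enumerate directed cycles and compute their means (weight / length). Sample:
  cycle 0 → 0: weight = 2, length = 1, mean = 2/1 ≈ 2.000
  cycle 1 → 1: weight = 2, length = 1, mean = 2/1 ≈ 2.000
  cycle 2 → 2: weight = 3, length = 1, mean = 3/1 ≈ 3.000
  cycle 0 → 1 → 0: weight = 7, length = 2, mean = 7/2 ≈ 3.500
  cycle 0 → 2 → 0: weight = 7, length = 2, mean = 7/2 ≈ 3.500
  cycle 1 → 0 → 1: weight = 7, length = 2, mean = 7/2 ≈ 3.500
Minimum mean = 2.000, attained e.g. along the cycle 0 → 0 with weight 2 and length 1. So λ(A) = 2/1 = 2.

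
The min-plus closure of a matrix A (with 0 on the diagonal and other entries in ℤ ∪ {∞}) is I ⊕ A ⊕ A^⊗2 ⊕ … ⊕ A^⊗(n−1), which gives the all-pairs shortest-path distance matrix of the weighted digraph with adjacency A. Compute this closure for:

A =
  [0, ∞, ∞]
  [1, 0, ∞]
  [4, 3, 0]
Closure =
  [0, ∞, ∞]
  [1, 0, ∞]
  [4, 3, 0]

This is the Floyd-Warshall all-pairs shortest-path computation. For each intermediate vertex k = 0, 1, …, 2, update dist[i][j] ← min(dist[i][j], dist[i][k] + dist[k][j]). The final matrix gives, for each (i, j), the minimum total weight of any directed path from i to j (possibly empty when i = j).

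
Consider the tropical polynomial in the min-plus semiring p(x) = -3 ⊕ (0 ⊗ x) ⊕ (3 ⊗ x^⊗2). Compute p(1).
p(1) = -3

A tropical monomial a ⊗ x^⊗i evaluates to a + i · x. Evaluating each term at x = 1:
  Term 0 contributes -3 + 0 · 1 = -3
  Term 1 contributes 0 + 1 · 1 = 1
  Term 2 contributes 3 + 2 · 1 = 5
p(1) = ⊕ of these = min[-3, 1, 5] = -3.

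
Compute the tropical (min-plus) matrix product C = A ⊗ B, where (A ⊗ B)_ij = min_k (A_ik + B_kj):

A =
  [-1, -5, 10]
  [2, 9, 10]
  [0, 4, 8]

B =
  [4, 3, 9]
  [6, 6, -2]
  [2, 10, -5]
A ⊗ B =
  [1, 1, -7]
  [6, 5, 5]
  [4, 3, 2]

Apply the min-plus product entry-by-entry:
  C[0][0] = min over k of (A[0][0] + B[0][0] = -1 + 4 = 3, A[0][1] + B[1][0] = -5 + 6 = 1, A[0][2] + B[2][0] = 10 + 2 = 12) = 1 (attained at k = 1)
  C[0][1] = min over k of (A[0][0] + B[0][1] = -1 + 3 = 2, A[0][1] + B[1][1] = -5 + 6 = 1, A[0][2] + B[2][1] = 10 + 10 = 20) = 1 (attained at k = 1)
  C[0][2] = min over k of (A[0][0] + B[0][2] = -1 + 9 = 8, A[0][1] + B[1][2] = -5 + -2 = -7, A[0][2] + B[2][2] = 10 + -5 = 5) = -7 (attained at k = 1)
  C[1][0] = min over k of (A[1][0] + B[0][0] = 2 + 4 = 6, A[1][1] + B[1][0] = 9 + 6 = 15, A[1][2] + B[2][0] = 10 + 2 = 12) = 6 (attained at k = 0)
  C[1][1] = min over k of (A[1][0] + B[0][1] = 2 + 3 = 5, A[1][1] + B[1][1] = 9 + 6 = 15, A[1][2] + B[2][1] = 10 + 10 = 20) = 5 (attained at k = 0)
  C[1][2] = min over k of (A[1][0] + B[0][2] = 2 + 9 = 11, A[1][1] + B[1][2] = 9 + -2 = 7, A[1][2] + B[2][2] = 10 + -5 = 5) = 5 (attained at k = 2)
  C[2][0] = min over k of (A[2][0] + B[0][0] = 0 + 4 = 4, A[2][1] + B[1][0] = 4 + 6 = 10, A[2][2] + B[2][0] = 8 + 2 = 10) = 4 (attained at k = 0)
  C[2][1] = min over k of (A[2][0] + B[0][1] = 0 + 3 = 3, A[2][1] + B[1][1] = 4 + 6 = 10, A[2][2] + B[2][1] = 8 + 10 = 18) = 3 (attained at k = 0)
  C[2][2] = min over k of (A[2][0] + B[0][2] = 0 + 9 = 9, A[2][1] + B[1][2] = 4 + -2 = 2, A[2][2] + B[2][2] = 8 + -5 = 3) = 2 (attained at k = 1)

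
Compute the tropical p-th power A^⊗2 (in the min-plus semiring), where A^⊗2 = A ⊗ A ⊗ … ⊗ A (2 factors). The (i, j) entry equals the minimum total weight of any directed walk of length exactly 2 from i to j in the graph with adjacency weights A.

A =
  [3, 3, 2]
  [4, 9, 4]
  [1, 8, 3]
A^⊗2 =
  [3, 6, 5]
  [5, 7, 6]
  [4, 4, 3]

Each entry (A^⊗2)_ij equals the minimum over all length-2 walks i = v_0 → v_1 → … → v_2 = j of Σ_t A[v_t][v_{t+1}]. For example, for (i, j) = (0, 2) we minimise over 3 possible intermediate vertex sequences; the minimum is 5, attained along the walk 0 → 0 → 2.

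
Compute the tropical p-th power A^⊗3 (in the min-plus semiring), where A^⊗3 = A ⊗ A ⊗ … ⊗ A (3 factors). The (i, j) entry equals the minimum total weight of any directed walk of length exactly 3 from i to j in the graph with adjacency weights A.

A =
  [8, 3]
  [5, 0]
A^⊗3 =
  [8, 3]
  [5, 0]

Each entry (A^⊗3)_ij equals the minimum over all length-3 walks i = v_0 → v_1 → … → v_3 = j of Σ_t A[v_t][v_{t+1}]. For example, for (i, j) = (0, 1) we minimise over 4 possible intermediate vertex sequences; the minimum is 3, attained along the walk 0 → 1 → 1 → 1.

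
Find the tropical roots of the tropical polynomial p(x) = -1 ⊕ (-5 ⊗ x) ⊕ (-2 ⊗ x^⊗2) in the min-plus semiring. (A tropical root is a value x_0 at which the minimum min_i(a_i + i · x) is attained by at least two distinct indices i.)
Roots: {-3, 4}

Each tropical root is a break point of the lower envelope of the lines y = a_i + i · x (there are 3 lines, with slopes 0, 1, ..., 2). Only the lines that attain the minimum somewhere contribute to roots; other lines are dominated. Here the surviving (envelope) indices are i = 2, i = 1, i = 0.
Intersections between consecutive envelope lines give the roots: for adjacent envelope indices i < j the intersection is x = (a_i − a_j) / (j − i). Reading off the sorted break points: {-3, 4}.
Verification: at each break x_0, at least two indices attain the minimum of min_i(a_i + i · x_0).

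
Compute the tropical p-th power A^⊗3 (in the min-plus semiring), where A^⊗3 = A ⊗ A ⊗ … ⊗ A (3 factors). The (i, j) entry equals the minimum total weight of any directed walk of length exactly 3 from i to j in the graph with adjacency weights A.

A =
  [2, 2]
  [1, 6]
A^⊗3 =
  [5, 5]
  [4, 5]

Each entry (A^⊗3)_ij equals the minimum over all length-3 walks i = v_0 → v_1 → … → v_3 = j of Σ_t A[v_t][v_{t+1}]. For example, for (i, j) = (0, 1) we minimise over 4 possible intermediate vertex sequences; the minimum is 5, attained along the walk 0 → 1 → 0 → 1.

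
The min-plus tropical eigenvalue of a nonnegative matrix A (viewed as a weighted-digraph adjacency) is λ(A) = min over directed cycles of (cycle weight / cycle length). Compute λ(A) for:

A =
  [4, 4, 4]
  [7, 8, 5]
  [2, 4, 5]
λ(A) = 3

Enumerate directed cycles and compute their means (weight / length). Sample:
  cycle 0 → 0: weight = 4, length = 1, mean = 4/1 ≈ 4.000
  cycle 1 → 1: weight = 8, length = 1, mean = 8/1 ≈ 8.000
  cycle 2 → 2: weight = 5, length = 1, mean = 5/1 ≈ 5.000
  cycle 0 → 1 → 0: weight = 11, length = 2, mean = 11/2 ≈ 5.500
  cycle 0 → 2 → 0: weight = 6, length = 2, mean = 6/2 ≈ 3.000
  cycle 1 → 0 → 1: weight = 11, length = 2, mean = 11/2 ≈ 5.500
Minimum mean = 3.000, attained e.g. along the cycle 0 → 2 → 0 with weight 6 and length 2. So λ(A) = 6/2 = 3.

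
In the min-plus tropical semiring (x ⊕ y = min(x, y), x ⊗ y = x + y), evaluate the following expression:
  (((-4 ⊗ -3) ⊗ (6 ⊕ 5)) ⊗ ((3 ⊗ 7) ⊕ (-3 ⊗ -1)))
(((-4 ⊗ -3) ⊗ (6 ⊕ 5)) ⊗ ((3 ⊗ 7) ⊕ (-3 ⊗ -1))) = -6

Expand innermost to outermost. Recall ⊕ takes the minimum of its arguments and ⊗ takes their sum. Working out the expression (((-4 ⊗ -3) ⊗ (6 ⊕ 5)) ⊗ ((3 ⊗ 7) ⊕ (-3 ⊗ -1))) gives -6.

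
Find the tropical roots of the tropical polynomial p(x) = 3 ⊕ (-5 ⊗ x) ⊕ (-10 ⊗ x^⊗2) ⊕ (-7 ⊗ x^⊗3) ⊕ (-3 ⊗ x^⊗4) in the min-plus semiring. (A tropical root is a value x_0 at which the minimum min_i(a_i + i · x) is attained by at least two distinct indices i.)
Roots: {-4, -3, 5, 8}

Each tropical root is a break point of the lower envelope of the lines y = a_i + i · x (there are 5 lines, with slopes 0, 1, ..., 4). Only the lines that attain the minimum somewhere contribute to roots; other lines are dominated. Here the surviving (envelope) indices are i = 4, i = 3, i = 2, i = 1, i = 0.
Intersections between consecutive envelope lines give the roots: for adjacent envelope indices i < j the intersection is x = (a_i − a_j) / (j − i). Reading off the sorted break points: {-4, -3, 5, 8}.
Verification: at each break x_0, at least two indices attain the minimum of min_i(a_i + i · x_0).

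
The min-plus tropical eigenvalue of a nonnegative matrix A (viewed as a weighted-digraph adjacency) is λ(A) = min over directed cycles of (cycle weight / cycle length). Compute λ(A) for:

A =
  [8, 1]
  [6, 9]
λ(A) = 7/2

Enumerate directed cycles and compute their means (weight / length). Sample:
  cycle 0 → 0: weight = 8, length = 1, mean = 8/1 ≈ 8.000
  cycle 1 → 1: weight = 9, length = 1, mean = 9/1 ≈ 9.000
  cycle 0 → 1 → 0: weight = 7, length = 2, mean = 7/2 ≈ 3.500
  cycle 1 → 0 → 1: weight = 7, length = 2, mean = 7/2 ≈ 3.500
Minimum mean = 3.500, attained e.g. along the cycle 0 → 1 → 0 with weight 7 and length 2. So λ(A) = 7/2 = 7/2.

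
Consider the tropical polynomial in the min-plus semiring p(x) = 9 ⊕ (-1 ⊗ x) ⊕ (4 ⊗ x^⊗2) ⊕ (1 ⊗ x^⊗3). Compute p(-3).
p(-3) = -8

A tropical monomial a ⊗ x^⊗i evaluates to a + i · x. Evaluating each term at x = -3:
  Term 0 contributes 9 + 0 · -3 = 9
  Term 1 contributes -1 + 1 · -3 = -4
  Term 2 contributes 4 + 2 · -3 = -2
  Term 3 contributes 1 + 3 · -3 = -8
p(-3) = ⊕ of these = min[9, -4, -2, -8] = -8.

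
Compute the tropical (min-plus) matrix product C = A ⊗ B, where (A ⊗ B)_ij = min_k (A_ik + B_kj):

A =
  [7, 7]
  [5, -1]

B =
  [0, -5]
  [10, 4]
A ⊗ B =
  [7, 2]
  [5, 0]

Apply the min-plus product entry-by-entry:
  C[0][0] = min over k of (A[0][0] + B[0][0] = 7 + 0 = 7, A[0][1] + B[1][0] = 7 + 10 = 17) = 7 (attained at k = 0)
  C[0][1] = min over k of (A[0][0] + B[0][1] = 7 + -5 = 2, A[0][1] + B[1][1] = 7 + 4 = 11) = 2 (attained at k = 0)
  C[1][0] = min over k of (A[1][0] + B[0][0] = 5 + 0 = 5, A[1][1] + B[1][0] = -1 + 10 = 9) = 5 (attained at k = 0)
  C[1][1] = min over k of (A[1][0] + B[0][1] = 5 + -5 = 0, A[1][1] + B[1][1] = -1 + 4 = 3) = 0 (attained at k = 0)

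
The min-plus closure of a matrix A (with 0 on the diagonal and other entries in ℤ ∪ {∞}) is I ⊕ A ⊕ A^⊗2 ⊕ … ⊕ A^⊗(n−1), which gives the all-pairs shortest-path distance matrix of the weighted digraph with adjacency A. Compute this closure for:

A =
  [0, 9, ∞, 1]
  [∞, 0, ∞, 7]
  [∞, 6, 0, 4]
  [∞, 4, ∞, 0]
Closure =
  [0, 5, ∞, 1]
  [∞, 0, ∞, 7]
  [∞, 6, 0, 4]
  [∞, 4, ∞, 0]

This is the Floyd-Warshall all-pairs shortest-path computation. For each intermediate vertex k = 0, 1, …, 3, update dist[i][j] ← min(dist[i][j], dist[i][k] + dist[k][j]). The final matrix gives, for each (i, j), the minimum total weight of any directed path from i to j (possibly empty when i = j).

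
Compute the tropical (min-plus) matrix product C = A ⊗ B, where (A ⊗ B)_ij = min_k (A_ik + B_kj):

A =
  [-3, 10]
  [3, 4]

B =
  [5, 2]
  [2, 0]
A ⊗ B =
  [2, -1]
  [6, 4]

Apply the min-plus product entry-by-entry:
  C[0][0] = min over k of (A[0][0] + B[0][0] = -3 + 5 = 2, A[0][1] + B[1][0] = 10 + 2 = 12) = 2 (attained at k = 0)
  C[0][1] = min over k of (A[0][0] + B[0][1] = -3 + 2 = -1, A[0][1] + B[1][1] = 10 + 0 = 10) = -1 (attained at k = 0)
  C[1][0] = min over k of (A[1][0] + B[0][0] = 3 + 5 = 8, A[1][1] + B[1][0] = 4 + 2 = 6) = 6 (attained at k = 1)
  C[1][1] = min over k of (A[1][0] + B[0][1] = 3 + 2 = 5, A[1][1] + B[1][1] = 4 + 0 = 4) = 4 (attained at k = 1)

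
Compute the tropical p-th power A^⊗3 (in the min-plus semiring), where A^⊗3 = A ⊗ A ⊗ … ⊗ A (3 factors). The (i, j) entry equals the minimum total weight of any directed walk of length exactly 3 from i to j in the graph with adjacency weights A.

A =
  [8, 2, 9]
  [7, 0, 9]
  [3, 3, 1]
A^⊗3 =
  [9, 2, 11]
  [7, 0, 9]
  [5, 3, 3]

Each entry (A^⊗3)_ij equals the minimum over all length-3 walks i = v_0 → v_1 → … → v_3 = j of Σ_t A[v_t][v_{t+1}]. For example, for (i, j) = (0, 2) we minimise over 9 possible intermediate vertex sequences; the minimum is 11, attained along the walk 0 → 1 → 1 → 2.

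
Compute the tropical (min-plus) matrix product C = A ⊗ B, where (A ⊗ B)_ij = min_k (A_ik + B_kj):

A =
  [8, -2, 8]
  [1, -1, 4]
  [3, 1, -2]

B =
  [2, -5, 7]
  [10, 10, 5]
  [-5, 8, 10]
A ⊗ B =
  [3, 3, 3]
  [-1, -4, 4]
  [-7, -2, 6]

Apply the min-plus product entry-by-entry:
  C[0][0] = min over k of (A[0][0] + B[0][0] = 8 + 2 = 10, A[0][1] + B[1][0] = -2 + 10 = 8, A[0][2] + B[2][0] = 8 + -5 = 3) = 3 (attained at k = 2)
  C[0][1] = min over k of (A[0][0] + B[0][1] = 8 + -5 = 3, A[0][1] + B[1][1] = -2 + 10 = 8, A[0][2] + B[2][1] = 8 + 8 = 16) = 3 (attained at k = 0)
  C[0][2] = min over k of (A[0][0] + B[0][2] = 8 + 7 = 15, A[0][1] + B[1][2] = -2 + 5 = 3, A[0][2] + B[2][2] = 8 + 10 = 18) = 3 (attained at k = 1)
  C[1][0] = min over k of (A[1][0] + B[0][0] = 1 + 2 = 3, A[1][1] + B[1][0] = -1 + 10 = 9, A[1][2] + B[2][0] = 4 + -5 = -1) = -1 (attained at k = 2)
  C[1][1] = min over k of (A[1][0] + B[0][1] = 1 + -5 = -4, A[1][1] + B[1][1] = -1 + 10 = 9, A[1][2] + B[2][1] = 4 + 8 = 12) = -4 (attained at k = 0)
  C[1][2] = min over k of (A[1][0] + B[0][2] = 1 + 7 = 8, A[1][1] + B[1][2] = -1 + 5 = 4, A[1][2] + B[2][2] = 4 + 10 = 14) = 4 (attained at k = 1)
  C[2][0] = min over k of (A[2][0] + B[0][0] = 3 + 2 = 5, A[2][1] + B[1][0] = 1 + 10 = 11, A[2][2] + B[2][0] = -2 + -5 = -7) = -7 (attained at k = 2)
  C[2][1] = min over k of (A[2][0] + B[0][1] = 3 + -5 = -2, A[2][1] + B[1][1] = 1 + 10 = 11, A[2][2] + B[2][1] = -2 + 8 = 6) = -2 (attained at k = 0)
  C[2][2] = min over k of (A[2][0] + B[0][2] = 3 + 7 = 10, A[2][1] + B[1][2] = 1 + 5 = 6, A[2][2] + B[2][2] = -2 + 10 = 8) = 6 (attained at k = 1)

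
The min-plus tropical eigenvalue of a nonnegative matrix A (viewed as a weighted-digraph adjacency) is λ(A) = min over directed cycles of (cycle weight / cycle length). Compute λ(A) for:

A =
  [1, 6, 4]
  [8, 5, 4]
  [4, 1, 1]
λ(A) = 1

Enumerate directed cycles and compute their means (weight / length). Sample:
  cycle 0 → 0: weight = 1, length = 1, mean = 1/1 ≈ 1.000
  cycle 1 → 1: weight = 5, length = 1, mean = 5/1 ≈ 5.000
  cycle 2 → 2: weight = 1, length = 1, mean = 1/1 ≈ 1.000
  cycle 0 → 1 → 0: weight = 14, length = 2, mean = 14/2 ≈ 7.000
  cycle 0 → 2 → 0: weight = 8, length = 2, mean = 8/2 ≈ 4.000
  cycle 1 → 0 → 1: weight = 14, length = 2, mean = 14/2 ≈ 7.000
Minimum mean = 1.000, attained e.g. along the cycle 0 → 0 with weight 1 and length 1. So λ(A) = 1/1 = 1.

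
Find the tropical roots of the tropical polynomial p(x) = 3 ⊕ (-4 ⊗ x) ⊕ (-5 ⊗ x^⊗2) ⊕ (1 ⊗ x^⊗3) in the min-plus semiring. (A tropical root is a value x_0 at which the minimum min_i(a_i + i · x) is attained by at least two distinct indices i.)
Roots: {-6, 1, 7}

Each tropical root is a break point of the lower envelope of the lines y = a_i + i · x (there are 4 lines, with slopes 0, 1, ..., 3). Only the lines that attain the minimum somewhere contribute to roots; other lines are dominated. Here the surviving (envelope) indices are i = 3, i = 2, i = 1, i = 0.
Intersections between consecutive envelope lines give the roots: for adjacent envelope indices i < j the intersection is x = (a_i − a_j) / (j − i). Reading off the sorted break points: {-6, 1, 7}.
Verification: at each break x_0, at least two indices attain the minimum of min_i(a_i + i · x_0).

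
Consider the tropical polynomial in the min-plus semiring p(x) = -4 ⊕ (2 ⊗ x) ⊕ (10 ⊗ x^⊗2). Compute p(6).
p(6) = -4

A tropical monomial a ⊗ x^⊗i evaluates to a + i · x. Evaluating each term at x = 6:
  Term 0 contributes -4 + 0 · 6 = -4
  Term 1 contributes 2 + 1 · 6 = 8
  Term 2 contributes 10 + 2 · 6 = 22
p(6) = ⊕ of these = min[-4, 8, 22] = -4.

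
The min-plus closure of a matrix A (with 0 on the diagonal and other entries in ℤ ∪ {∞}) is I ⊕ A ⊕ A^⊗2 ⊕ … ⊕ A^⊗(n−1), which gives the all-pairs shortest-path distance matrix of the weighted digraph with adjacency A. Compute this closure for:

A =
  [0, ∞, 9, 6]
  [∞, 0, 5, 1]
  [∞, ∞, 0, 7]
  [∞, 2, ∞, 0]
Closure =
  [0, 8, 9, 6]
  [∞, 0, 5, 1]
  [∞, 9, 0, 7]
  [∞, 2, 7, 0]

This is the Floyd-Warshall all-pairs shortest-path computation. For each intermediate vertex k = 0, 1, …, 3, update dist[i][j] ← min(dist[i][j], dist[i][k] + dist[k][j]). The final matrix gives, for each (i, j), the minimum total weight of any directed path from i to j (possibly empty when i = j).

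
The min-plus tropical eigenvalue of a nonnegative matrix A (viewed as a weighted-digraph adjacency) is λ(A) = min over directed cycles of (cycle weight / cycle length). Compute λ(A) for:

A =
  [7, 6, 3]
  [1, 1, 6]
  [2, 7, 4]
λ(A) = 1

Enumerate directed cycles and compute their means (weight / length). Sample:
  cycle 0 → 0: weight = 7, length = 1, mean = 7/1 ≈ 7.000
  cycle 1 → 1: weight = 1, length = 1, mean = 1/1 ≈ 1.000
  cycle 2 → 2: weight = 4, length = 1, mean = 4/1 ≈ 4.000
  cycle 0 → 1 → 0: weight = 7, length = 2, mean = 7/2 ≈ 3.500
  cycle 0 → 2 → 0: weight = 5, length = 2, mean = 5/2 ≈ 2.500
  cycle 1 → 0 → 1: weight = 7, length = 2, mean = 7/2 ≈ 3.500
Minimum mean = 1.000, attained e.g. along the cycle 1 → 1 with weight 1 and length 1. So λ(A) = 1/1 = 1.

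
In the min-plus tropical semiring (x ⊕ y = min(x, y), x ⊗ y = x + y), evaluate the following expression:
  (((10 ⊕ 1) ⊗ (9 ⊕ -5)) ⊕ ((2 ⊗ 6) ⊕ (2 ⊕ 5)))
(((10 ⊕ 1) ⊗ (9 ⊕ -5)) ⊕ ((2 ⊗ 6) ⊕ (2 ⊕ 5))) = -4

Expand innermost to outermost. Recall ⊕ takes the minimum of its arguments and ⊗ takes their sum. Working out the expression (((10 ⊕ 1) ⊗ (9 ⊕ -5)) ⊕ ((2 ⊗ 6) ⊕ (2 ⊕ 5))) gives -4.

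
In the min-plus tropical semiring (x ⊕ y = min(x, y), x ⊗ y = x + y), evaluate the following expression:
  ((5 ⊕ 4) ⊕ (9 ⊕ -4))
((5 ⊕ 4) ⊕ (9 ⊕ -4)) = -4

Expand innermost to outermost. Recall ⊕ takes the minimum of its arguments and ⊗ takes their sum. Working out the expression ((5 ⊕ 4) ⊕ (9 ⊕ -4)) gives -4.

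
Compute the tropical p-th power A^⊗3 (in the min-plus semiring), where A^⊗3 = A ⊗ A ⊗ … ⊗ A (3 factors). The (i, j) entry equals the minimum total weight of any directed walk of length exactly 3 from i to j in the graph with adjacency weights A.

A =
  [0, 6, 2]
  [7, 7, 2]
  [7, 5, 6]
A^⊗3 =
  [0, 6, 2]
  [7, 13, 9]
  [7, 12, 9]

Each entry (A^⊗3)_ij equals the minimum over all length-3 walks i = v_0 → v_1 → … → v_3 = j of Σ_t A[v_t][v_{t+1}]. For example, for (i, j) = (0, 2) we minimise over 9 possible intermediate vertex sequences; the minimum is 2, attained along the walk 0 → 0 → 0 → 2.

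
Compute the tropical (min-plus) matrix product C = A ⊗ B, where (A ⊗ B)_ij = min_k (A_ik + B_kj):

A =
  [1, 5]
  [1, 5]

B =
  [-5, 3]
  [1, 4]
A ⊗ B =
  [-4, 4]
  [-4, 4]

Apply the min-plus product entry-by-entry:
  C[0][0] = min over k of (A[0][0] + B[0][0] = 1 + -5 = -4, A[0][1] + B[1][0] = 5 + 1 = 6) = -4 (attained at k = 0)
  C[0][1] = min over k of (A[0][0] + B[0][1] = 1 + 3 = 4, A[0][1] + B[1][1] = 5 + 4 = 9) = 4 (attained at k = 0)
  C[1][0] = min over k of (A[1][0] + B[0][0] = 1 + -5 = -4, A[1][1] + B[1][0] = 5 + 1 = 6) = -4 (attained at k = 0)
  C[1][1] = min over k of (A[1][0] + B[0][1] = 1 + 3 = 4, A[1][1] + B[1][1] = 5 + 4 = 9) = 4 (attained at k = 0)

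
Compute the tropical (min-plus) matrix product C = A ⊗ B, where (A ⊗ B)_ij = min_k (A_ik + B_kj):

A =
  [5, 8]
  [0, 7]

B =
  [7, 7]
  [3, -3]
A ⊗ B =
  [11, 5]
  [7, 4]

Apply the min-plus product entry-by-entry:
  C[0][0] = min over k of (A[0][0] + B[0][0] = 5 + 7 = 12, A[0][1] + B[1][0] = 8 + 3 = 11) = 11 (attained at k = 1)
  C[0][1] = min over k of (A[0][0] + B[0][1] = 5 + 7 = 12, A[0][1] + B[1][1] = 8 + -3 = 5) = 5 (attained at k = 1)
  C[1][0] = min over k of (A[1][0] + B[0][0] = 0 + 7 = 7, A[1][1] + B[1][0] = 7 + 3 = 10) = 7 (attained at k = 0)
  C[1][1] = min over k of (A[1][0] + B[0][1] = 0 + 7 = 7, A[1][1] + B[1][1] = 7 + -3 = 4) = 4 (attained at k = 1)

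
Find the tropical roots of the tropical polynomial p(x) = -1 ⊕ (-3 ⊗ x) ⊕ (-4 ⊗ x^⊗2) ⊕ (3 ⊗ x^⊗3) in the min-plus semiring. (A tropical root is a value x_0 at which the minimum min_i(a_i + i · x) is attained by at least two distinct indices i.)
Roots: {-7, 1, 2}

Each tropical root is a break point of the lower envelope of the lines y = a_i + i · x (there are 4 lines, with slopes 0, 1, ..., 3). Only the lines that attain the minimum somewhere contribute to roots; other lines are dominated. Here the surviving (envelope) indices are i = 3, i = 2, i = 1, i = 0.
Intersections between consecutive envelope lines give the roots: for adjacent envelope indices i < j the intersection is x = (a_i − a_j) / (j − i). Reading off the sorted break points: {-7, 1, 2}.
Verification: at each break x_0, at least two indices attain the minimum of min_i(a_i + i · x_0).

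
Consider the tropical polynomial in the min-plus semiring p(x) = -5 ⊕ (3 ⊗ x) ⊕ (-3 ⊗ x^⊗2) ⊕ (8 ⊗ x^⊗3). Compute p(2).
p(2) = -5

A tropical monomial a ⊗ x^⊗i evaluates to a + i · x. Evaluating each term at x = 2:
  Term 0 contributes -5 + 0 · 2 = -5
  Term 1 contributes 3 + 1 · 2 = 5
  Term 2 contributes -3 + 2 · 2 = 1
  Term 3 contributes 8 + 3 · 2 = 14
p(2) = ⊕ of these = min[-5, 5, 1, 14] = -5.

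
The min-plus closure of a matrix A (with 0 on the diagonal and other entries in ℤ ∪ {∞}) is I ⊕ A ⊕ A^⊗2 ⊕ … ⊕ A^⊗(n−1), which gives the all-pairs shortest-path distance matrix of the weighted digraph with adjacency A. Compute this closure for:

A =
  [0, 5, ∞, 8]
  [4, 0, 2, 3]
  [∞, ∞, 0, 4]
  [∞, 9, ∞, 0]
Closure =
  [0, 5, 7, 8]
  [4, 0, 2, 3]
  [17, 13, 0, 4]
  [13, 9, 11, 0]

This is the Floyd-Warshall all-pairs shortest-path computation. For each intermediate vertex k = 0, 1, …, 3, update dist[i][j] ← min(dist[i][j], dist[i][k] + dist[k][j]). The final matrix gives, for each (i, j), the minimum total weight of any directed path from i to j (possibly empty when i = j).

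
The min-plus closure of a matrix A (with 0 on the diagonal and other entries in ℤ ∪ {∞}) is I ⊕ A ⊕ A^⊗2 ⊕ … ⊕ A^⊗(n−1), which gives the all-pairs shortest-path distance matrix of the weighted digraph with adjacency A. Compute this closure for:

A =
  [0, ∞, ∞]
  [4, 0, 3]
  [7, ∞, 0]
Closure =
  [0, ∞, ∞]
  [4, 0, 3]
  [7, ∞, 0]

This is the Floyd-Warshall all-pairs shortest-path computation. For each intermediate vertex k = 0, 1, …, 2, update dist[i][j] ← min(dist[i][j], dist[i][k] + dist[k][j]). The final matrix gives, for each (i, j), the minimum total weight of any directed path from i to j (possibly empty when i = j).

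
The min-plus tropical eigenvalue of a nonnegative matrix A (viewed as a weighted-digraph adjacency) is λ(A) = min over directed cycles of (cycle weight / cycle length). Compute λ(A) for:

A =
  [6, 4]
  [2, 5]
λ(A) = 3

Enumerate directed cycles and compute their means (weight / length). Sample:
  cycle 0 → 0: weight = 6, length = 1, mean = 6/1 ≈ 6.000
  cycle 1 → 1: weight = 5, length = 1, mean = 5/1 ≈ 5.000
  cycle 0 → 1 → 0: weight = 6, length = 2, mean = 6/2 ≈ 3.000
  cycle 1 → 0 → 1: weight = 6, length = 2, mean = 6/2 ≈ 3.000
Minimum mean = 3.000, attained e.g. along the cycle 0 → 1 → 0 with weight 6 and length 2. So λ(A) = 6/2 = 3.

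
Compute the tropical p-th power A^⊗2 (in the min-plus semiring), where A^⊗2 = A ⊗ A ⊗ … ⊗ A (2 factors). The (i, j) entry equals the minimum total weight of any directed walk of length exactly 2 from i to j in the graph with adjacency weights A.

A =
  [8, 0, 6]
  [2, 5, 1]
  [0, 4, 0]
A^⊗2 =
  [2, 5, 1]
  [1, 2, 1]
  [0, 0, 0]

Each entry (A^⊗2)_ij equals the minimum over all length-2 walks i = v_0 → v_1 → … → v_2 = j of Σ_t A[v_t][v_{t+1}]. For example, for (i, j) = (0, 2) we minimise over 3 possible intermediate vertex sequences; the minimum is 1, attained along the walk 0 → 1 → 2.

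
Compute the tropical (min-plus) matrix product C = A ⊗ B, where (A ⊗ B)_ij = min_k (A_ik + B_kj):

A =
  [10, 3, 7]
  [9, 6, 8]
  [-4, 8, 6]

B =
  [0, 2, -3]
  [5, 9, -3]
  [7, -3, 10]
A ⊗ B =
  [8, 4, 0]
  [9, 5, 3]
  [-4, -2, -7]

Apply the min-plus product entry-by-entry:
  C[0][0] = min over k of (A[0][0] + B[0][0] = 10 + 0 = 10, A[0][1] + B[1][0] = 3 + 5 = 8, A[0][2] + B[2][0] = 7 + 7 = 14) = 8 (attained at k = 1)
  C[0][1] = min over k of (A[0][0] + B[0][1] = 10 + 2 = 12, A[0][1] + B[1][1] = 3 + 9 = 12, A[0][2] + B[2][1] = 7 + -3 = 4) = 4 (attained at k = 2)
  C[0][2] = min over k of (A[0][0] + B[0][2] = 10 + -3 = 7, A[0][1] + B[1][2] = 3 + -3 = 0, A[0][2] + B[2][2] = 7 + 10 = 17) = 0 (attained at k = 1)
  C[1][0] = min over k of (A[1][0] + B[0][0] = 9 + 0 = 9, A[1][1] + B[1][0] = 6 + 5 = 11, A[1][2] + B[2][0] = 8 + 7 = 15) = 9 (attained at k = 0)
  C[1][1] = min over k of (A[1][0] + B[0][1] = 9 + 2 = 11, A[1][1] + B[1][1] = 6 + 9 = 15, A[1][2] + B[2][1] = 8 + -3 = 5) = 5 (attained at k = 2)
  C[1][2] = min over k of (A[1][0] + B[0][2] = 9 + -3 = 6, A[1][1] + B[1][2] = 6 + -3 = 3, A[1][2] + B[2][2] = 8 + 10 = 18) = 3 (attained at k = 1)
  C[2][0] = min over k of (A[2][0] + B[0][0] = -4 + 0 = -4, A[2][1] + B[1][0] = 8 + 5 = 13, A[2][2] + B[2][0] = 6 + 7 = 13) = -4 (attained at k = 0)
  C[2][1] = min over k of (A[2][0] + B[0][1] = -4 + 2 = -2, A[2][1] + B[1][1] = 8 + 9 = 17, A[2][2] + B[2][1] = 6 + -3 = 3) = -2 (attained at k = 0)
  C[2][2] = min over k of (A[2][0] + B[0][2] = -4 + -3 = -7, A[2][1] + B[1][2] = 8 + -3 = 5, A[2][2] + B[2][2] = 6 + 10 = 16) = -7 (attained at k = 0)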